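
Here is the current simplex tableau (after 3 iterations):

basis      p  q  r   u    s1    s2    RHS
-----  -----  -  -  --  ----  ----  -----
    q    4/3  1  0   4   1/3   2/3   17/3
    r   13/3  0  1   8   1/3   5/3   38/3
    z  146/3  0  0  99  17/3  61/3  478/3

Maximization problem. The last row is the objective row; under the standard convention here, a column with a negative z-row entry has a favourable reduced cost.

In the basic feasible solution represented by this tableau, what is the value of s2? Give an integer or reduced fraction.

s2 is nonbasic (not in the basis column), so its value in the current BFS is 0.

0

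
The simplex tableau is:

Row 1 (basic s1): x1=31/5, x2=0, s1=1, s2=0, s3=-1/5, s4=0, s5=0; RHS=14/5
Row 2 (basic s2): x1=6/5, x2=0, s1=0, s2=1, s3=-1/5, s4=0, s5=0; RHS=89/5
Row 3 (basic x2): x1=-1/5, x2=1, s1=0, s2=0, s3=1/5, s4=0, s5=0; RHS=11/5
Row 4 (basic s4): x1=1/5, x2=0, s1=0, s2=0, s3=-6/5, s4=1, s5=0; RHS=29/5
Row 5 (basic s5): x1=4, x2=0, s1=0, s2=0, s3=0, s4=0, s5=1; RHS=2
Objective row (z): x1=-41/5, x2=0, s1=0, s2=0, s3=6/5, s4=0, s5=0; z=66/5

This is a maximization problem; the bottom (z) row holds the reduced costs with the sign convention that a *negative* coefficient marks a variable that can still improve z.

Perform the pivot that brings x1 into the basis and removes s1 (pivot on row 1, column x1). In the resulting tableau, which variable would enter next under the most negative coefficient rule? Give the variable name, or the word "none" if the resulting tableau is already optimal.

Pivot element 31/5. New z-row = old z-row − (-41/5)·(row 1/(31/5)).
Updated z-row coefficients: x1: 0, x2: 0, s1: 41/31, s2: 0, s3: 29/31, s4: 0, s5: 0.
No coefficient is strictly negative; the tableau after this pivot is optimal.

none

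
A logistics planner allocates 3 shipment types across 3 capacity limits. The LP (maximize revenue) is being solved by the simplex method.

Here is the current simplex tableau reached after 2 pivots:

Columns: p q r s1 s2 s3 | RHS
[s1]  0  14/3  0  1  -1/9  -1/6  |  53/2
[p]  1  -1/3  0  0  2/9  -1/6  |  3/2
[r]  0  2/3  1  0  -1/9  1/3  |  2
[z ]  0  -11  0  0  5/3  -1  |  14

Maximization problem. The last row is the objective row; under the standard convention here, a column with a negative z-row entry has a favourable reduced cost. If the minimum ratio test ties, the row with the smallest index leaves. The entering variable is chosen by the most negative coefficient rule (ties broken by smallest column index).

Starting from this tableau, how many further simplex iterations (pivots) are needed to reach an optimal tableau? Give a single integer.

pivot: q in, r out → z = 47
pivot: s2 in, p out → z = 99/2
No improving column remains; optimal.

2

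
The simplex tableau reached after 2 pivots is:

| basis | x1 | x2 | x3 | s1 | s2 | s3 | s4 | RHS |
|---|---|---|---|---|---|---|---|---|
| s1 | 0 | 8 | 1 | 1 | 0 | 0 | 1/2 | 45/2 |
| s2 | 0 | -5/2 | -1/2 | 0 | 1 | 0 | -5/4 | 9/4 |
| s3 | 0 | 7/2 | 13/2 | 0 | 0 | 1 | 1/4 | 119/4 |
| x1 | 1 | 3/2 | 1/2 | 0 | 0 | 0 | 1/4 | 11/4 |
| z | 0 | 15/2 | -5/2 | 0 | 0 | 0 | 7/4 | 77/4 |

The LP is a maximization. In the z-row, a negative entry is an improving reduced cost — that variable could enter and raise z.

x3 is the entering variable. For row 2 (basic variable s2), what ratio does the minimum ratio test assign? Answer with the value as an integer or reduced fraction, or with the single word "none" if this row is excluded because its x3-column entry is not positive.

none

The x3 entry in row 2 is -1/2 ≤ 0, so this row gives no ratio.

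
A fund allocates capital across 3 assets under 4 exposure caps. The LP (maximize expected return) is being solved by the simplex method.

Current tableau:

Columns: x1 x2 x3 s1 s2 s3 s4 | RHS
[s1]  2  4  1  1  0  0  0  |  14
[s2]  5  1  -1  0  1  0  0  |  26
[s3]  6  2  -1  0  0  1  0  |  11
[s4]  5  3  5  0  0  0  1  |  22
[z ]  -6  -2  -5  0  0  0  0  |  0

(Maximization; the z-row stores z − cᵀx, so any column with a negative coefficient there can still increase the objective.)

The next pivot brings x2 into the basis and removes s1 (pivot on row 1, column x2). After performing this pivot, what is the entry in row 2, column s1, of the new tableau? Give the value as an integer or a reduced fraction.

-1/4

Pivot element is row 1, column x2: 4.
Normalize row 1: new (row 1, s1) = 1/4 = 1/4.
row 2 ← row 2 − 1·(new row 1): 0 − 1·(1/4) = -1/4.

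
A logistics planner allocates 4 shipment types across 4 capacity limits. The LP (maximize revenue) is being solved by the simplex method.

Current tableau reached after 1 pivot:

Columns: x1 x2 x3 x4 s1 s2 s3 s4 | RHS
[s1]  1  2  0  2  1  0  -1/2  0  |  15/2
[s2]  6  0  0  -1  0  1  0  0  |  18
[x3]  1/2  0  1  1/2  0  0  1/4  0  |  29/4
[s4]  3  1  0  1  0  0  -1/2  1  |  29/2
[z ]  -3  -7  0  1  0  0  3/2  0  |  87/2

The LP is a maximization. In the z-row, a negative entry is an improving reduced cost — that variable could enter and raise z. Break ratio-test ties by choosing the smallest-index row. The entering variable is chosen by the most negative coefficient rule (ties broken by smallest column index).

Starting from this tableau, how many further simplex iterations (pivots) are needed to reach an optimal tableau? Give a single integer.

2

pivot: x2 in, s1 out → z = 279/4
pivot: s3 in, x3 out → z = 77
No improving column remains; optimal.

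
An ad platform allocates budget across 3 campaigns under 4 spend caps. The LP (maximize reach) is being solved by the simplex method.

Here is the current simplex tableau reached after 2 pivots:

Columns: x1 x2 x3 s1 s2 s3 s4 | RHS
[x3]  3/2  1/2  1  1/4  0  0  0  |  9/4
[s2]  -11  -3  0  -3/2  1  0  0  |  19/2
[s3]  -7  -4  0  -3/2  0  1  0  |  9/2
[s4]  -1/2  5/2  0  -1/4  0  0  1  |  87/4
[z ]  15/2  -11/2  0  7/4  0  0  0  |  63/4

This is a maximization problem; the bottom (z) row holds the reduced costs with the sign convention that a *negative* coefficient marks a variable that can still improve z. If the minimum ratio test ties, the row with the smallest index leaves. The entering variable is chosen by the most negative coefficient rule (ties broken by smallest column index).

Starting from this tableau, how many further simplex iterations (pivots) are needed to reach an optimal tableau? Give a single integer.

1

pivot: x2 in, x3 out → z = 81/2
No improving column remains; optimal.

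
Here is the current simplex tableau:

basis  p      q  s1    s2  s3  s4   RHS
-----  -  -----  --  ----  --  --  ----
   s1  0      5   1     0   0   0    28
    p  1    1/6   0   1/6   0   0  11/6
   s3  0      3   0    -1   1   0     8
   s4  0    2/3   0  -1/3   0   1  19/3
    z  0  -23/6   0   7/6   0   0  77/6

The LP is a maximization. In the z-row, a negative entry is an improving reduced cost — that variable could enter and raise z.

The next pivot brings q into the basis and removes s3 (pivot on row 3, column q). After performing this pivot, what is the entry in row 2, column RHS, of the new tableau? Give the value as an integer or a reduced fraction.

25/18

Pivot element is row 3, column q: 3.
Normalize row 3: new (row 3, RHS) = 8/3 = 8/3.
row 2 ← row 2 − (1/6)·(new row 3): 11/6 − (1/6)·(8/3) = 25/18.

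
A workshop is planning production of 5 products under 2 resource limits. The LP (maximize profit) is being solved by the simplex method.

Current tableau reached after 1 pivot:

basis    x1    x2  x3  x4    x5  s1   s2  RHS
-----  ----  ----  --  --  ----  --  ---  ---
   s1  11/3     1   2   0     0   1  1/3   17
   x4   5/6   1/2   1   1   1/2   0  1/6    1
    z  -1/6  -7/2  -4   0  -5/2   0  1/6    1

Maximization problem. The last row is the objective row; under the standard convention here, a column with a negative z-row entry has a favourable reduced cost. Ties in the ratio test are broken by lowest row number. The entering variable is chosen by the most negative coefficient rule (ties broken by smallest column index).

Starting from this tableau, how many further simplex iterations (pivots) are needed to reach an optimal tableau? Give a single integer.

pivot: x3 in, x4 out → z = 5
pivot: x2 in, x3 out → z = 8
No improving column remains; optimal.

2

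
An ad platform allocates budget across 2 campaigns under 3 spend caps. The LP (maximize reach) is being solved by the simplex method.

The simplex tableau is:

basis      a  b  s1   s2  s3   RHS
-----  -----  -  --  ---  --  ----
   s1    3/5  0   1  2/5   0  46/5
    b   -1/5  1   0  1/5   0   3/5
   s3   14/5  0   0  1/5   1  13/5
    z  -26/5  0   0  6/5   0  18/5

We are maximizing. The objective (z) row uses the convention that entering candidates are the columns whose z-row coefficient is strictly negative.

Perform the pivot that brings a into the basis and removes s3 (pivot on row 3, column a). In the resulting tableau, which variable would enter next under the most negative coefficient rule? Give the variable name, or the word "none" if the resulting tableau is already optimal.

Pivot element 14/5. New z-row = old z-row − (-26/5)·(row 3/(14/5)).
Updated z-row coefficients: a: 0, b: 0, s1: 0, s2: 11/7, s3: 13/7.
No coefficient is strictly negative; the tableau after this pivot is optimal.

none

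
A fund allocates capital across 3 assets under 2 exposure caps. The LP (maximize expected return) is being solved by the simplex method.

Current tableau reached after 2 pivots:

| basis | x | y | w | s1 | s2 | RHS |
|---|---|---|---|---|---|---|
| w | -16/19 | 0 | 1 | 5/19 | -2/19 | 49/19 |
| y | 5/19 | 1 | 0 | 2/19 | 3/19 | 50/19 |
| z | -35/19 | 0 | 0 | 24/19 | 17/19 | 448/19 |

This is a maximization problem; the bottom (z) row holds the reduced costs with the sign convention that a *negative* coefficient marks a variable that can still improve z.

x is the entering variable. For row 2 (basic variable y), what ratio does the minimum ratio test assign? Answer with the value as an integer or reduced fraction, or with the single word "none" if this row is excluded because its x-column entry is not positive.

Ratio = RHS / (x entry) = (50/19) / (5/19) = 10.

10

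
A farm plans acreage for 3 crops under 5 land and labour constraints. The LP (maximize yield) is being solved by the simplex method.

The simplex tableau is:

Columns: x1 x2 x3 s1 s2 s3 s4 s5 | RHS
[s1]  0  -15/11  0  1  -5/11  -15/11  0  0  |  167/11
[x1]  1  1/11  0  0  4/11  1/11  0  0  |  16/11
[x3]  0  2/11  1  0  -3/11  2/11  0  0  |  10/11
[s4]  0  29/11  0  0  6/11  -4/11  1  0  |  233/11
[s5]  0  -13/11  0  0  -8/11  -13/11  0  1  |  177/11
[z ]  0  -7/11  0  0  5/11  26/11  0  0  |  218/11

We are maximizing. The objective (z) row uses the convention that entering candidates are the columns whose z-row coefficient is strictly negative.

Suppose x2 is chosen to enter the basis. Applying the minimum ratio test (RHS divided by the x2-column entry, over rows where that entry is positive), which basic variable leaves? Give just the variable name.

x3

Ratios: row 1 (s1): entry -15/11 ≤ 0, skip; row 2 (x1): (16/11)/(1/11) = 16; row 3 (x3): (10/11)/(2/11) = 5; row 4 (s4): (233/11)/(29/11) = 233/29; row 5 (s5): entry -13/11 ≤ 0, skip.
Minimum ratio 5 is in the x3 row, so x3 leaves.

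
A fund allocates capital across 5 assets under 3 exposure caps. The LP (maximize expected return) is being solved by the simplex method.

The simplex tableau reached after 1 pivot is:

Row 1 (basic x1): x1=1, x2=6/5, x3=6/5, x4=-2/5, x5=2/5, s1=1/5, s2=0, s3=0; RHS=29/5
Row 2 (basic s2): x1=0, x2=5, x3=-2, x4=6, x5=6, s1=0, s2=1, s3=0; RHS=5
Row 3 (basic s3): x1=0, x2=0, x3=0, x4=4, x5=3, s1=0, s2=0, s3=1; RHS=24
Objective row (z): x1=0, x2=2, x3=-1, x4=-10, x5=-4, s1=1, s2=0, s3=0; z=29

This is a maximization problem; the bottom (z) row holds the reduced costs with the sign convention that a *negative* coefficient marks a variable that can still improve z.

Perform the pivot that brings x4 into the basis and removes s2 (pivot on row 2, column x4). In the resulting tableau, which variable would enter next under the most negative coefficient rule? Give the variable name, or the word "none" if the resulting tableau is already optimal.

x3

Pivot element 6. New z-row = old z-row − (-10)·(row 2/6).
Updated z-row coefficients: x1: 0, x2: 31/3, x3: -13/3, x4: 0, x5: 6, s1: 1, s2: 5/3, s3: 0.
The most negative is -13/3 in column x3, so x3 would enter next.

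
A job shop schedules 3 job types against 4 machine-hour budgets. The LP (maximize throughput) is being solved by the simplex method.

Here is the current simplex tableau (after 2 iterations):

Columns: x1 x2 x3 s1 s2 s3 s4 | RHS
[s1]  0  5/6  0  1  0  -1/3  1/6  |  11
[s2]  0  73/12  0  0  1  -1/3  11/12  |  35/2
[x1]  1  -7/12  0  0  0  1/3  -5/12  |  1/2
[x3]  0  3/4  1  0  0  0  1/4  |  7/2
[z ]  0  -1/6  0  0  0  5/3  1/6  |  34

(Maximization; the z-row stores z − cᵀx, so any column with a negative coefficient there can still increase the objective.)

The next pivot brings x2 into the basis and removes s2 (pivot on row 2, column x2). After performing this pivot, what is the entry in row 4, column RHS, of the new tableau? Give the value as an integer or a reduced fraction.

Pivot element is row 2, column x2: 73/12.
Normalize row 2: new (row 2, RHS) = (35/2)/(73/12) = 210/73.
row 4 ← row 4 − (3/4)·(new row 2): 7/2 − (3/4)·(210/73) = 98/73.

98/73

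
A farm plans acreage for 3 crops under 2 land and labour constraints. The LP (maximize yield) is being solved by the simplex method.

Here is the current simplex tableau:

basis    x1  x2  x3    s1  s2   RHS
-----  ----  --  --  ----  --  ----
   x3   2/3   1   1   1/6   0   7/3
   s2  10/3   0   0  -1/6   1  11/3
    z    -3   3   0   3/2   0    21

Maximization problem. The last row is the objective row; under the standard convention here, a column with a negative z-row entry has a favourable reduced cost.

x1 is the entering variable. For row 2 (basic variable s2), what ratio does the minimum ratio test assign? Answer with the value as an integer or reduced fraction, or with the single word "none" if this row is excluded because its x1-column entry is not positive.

Ratio = RHS / (x1 entry) = (11/3) / (10/3) = 11/10.

11/10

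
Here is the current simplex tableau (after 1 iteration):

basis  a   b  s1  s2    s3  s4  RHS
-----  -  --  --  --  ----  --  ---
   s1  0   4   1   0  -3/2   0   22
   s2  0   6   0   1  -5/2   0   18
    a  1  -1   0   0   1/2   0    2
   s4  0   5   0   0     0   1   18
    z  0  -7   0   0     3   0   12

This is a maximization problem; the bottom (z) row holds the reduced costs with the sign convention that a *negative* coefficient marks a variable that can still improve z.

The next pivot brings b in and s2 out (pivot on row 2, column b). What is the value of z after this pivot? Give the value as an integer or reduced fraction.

Minimum ratio for b: 18/6 = 3.
z changes by −(z-row coeff of b)·ratio = −(-7)·3 = 21.
New z = 12 + 21 = 33.

33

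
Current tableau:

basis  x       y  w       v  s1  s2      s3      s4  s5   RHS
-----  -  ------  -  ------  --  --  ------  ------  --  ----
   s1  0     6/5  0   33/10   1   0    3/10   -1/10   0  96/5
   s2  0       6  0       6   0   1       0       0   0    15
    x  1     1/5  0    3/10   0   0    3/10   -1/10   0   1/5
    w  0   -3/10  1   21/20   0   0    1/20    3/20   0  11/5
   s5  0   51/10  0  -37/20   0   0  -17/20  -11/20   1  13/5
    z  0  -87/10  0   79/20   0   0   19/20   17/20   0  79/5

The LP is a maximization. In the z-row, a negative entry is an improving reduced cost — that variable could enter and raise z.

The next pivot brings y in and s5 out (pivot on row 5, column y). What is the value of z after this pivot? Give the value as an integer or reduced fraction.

Minimum ratio for y: (13/5)/(51/10) = 26/51.
z changes by −(z-row coeff of y)·ratio = −(-87/10)·(26/51) = 377/85.
New z = 79/5 + (377/85) = 344/17.

344/17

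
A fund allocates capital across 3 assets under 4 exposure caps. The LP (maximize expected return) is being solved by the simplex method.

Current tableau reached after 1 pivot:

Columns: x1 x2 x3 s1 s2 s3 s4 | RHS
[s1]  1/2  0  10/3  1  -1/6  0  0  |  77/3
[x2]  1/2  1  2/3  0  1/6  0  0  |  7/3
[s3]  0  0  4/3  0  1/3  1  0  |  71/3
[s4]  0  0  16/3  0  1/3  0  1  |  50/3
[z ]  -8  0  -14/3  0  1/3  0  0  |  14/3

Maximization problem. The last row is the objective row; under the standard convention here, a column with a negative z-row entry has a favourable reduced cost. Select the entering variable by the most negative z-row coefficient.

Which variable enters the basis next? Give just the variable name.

x1

Objective-row coefficients: x1: -8, x2: 0, x3: -14/3, s1: 0, s2: 1/3, s3: 0, s4: 0.
The most negative is -8 in column x1, so x1 enters.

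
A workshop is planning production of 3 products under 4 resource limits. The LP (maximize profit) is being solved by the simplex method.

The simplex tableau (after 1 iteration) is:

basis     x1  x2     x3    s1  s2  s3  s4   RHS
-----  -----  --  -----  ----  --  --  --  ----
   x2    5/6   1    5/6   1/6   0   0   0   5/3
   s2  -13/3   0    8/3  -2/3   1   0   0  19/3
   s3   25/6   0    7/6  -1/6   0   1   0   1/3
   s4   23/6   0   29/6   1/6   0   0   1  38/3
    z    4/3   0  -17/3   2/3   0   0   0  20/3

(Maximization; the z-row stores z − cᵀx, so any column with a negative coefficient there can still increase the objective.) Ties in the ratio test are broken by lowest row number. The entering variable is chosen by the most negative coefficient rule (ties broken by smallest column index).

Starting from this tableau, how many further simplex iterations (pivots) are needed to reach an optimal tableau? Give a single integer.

pivot: x3 in, s3 out → z = 58/7
pivot: s1 in, x2 out → z = 9
No improving column remains; optimal.

2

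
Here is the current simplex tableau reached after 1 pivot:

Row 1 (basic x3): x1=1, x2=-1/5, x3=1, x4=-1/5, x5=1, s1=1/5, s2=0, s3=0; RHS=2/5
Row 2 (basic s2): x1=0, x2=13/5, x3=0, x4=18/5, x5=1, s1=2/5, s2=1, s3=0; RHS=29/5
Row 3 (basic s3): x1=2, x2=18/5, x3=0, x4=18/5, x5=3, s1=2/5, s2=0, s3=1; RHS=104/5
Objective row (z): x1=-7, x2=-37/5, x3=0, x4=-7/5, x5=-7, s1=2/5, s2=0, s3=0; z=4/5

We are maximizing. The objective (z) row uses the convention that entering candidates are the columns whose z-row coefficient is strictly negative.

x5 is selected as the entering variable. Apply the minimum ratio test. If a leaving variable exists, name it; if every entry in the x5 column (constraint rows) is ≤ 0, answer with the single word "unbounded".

Ratios: row 1 (x3): (2/5)/1 = 2/5; row 2 (s2): (29/5)/1 = 29/5; row 3 (s3): (104/5)/3 = 104/15.
Minimum ratio is in the x3 row, so x3 leaves.

x3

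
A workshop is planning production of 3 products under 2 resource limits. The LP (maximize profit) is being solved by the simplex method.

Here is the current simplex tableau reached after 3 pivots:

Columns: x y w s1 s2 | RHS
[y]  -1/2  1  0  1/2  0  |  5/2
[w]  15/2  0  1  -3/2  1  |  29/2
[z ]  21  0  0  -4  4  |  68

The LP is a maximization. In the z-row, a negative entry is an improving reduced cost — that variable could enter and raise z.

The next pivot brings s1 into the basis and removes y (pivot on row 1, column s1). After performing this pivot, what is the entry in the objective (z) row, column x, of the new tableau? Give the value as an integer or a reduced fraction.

Pivot element is row 1, column s1: 1/2.
Normalize row 1: new (row 1, x) = (-1/2)/(1/2) = -1.
z-row ← z-row − (-4)·(new row 1): 21 − (-4)·(-1) = 17.

17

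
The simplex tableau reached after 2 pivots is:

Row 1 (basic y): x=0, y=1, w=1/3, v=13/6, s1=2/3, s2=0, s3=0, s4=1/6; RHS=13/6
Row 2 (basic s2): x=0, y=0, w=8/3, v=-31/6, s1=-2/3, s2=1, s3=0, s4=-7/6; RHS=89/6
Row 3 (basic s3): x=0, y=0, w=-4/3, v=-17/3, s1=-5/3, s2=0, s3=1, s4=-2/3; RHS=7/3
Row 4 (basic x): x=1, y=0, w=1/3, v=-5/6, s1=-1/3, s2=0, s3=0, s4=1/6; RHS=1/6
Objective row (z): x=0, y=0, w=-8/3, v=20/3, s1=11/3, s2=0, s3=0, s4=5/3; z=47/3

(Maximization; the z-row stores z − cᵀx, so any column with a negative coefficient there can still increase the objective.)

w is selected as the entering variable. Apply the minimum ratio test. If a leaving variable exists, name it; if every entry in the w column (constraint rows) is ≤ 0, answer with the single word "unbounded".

Ratios: row 1 (y): (13/6)/(1/3) = 13/2; row 2 (s2): (89/6)/(8/3) = 89/16; row 3 (s3): entry -4/3 ≤ 0, skip; row 4 (x): (1/6)/(1/3) = 1/2.
Minimum ratio is in the x row, so x leaves.

x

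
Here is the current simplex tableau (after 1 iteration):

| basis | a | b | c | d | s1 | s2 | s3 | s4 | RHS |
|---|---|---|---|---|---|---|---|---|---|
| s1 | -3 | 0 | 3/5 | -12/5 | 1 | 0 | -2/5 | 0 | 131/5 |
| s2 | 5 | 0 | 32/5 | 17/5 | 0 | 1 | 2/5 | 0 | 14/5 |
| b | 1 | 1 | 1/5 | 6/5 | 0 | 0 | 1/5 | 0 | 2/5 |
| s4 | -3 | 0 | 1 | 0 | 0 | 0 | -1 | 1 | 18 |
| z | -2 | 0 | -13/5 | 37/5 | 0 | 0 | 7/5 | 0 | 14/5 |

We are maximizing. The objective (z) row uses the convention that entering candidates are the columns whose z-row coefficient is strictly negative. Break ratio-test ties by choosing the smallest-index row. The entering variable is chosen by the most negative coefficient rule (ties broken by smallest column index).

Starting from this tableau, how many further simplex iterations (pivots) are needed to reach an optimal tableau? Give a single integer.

pivot: c in, s2 out → z = 63/16
No improving column remains; optimal.

1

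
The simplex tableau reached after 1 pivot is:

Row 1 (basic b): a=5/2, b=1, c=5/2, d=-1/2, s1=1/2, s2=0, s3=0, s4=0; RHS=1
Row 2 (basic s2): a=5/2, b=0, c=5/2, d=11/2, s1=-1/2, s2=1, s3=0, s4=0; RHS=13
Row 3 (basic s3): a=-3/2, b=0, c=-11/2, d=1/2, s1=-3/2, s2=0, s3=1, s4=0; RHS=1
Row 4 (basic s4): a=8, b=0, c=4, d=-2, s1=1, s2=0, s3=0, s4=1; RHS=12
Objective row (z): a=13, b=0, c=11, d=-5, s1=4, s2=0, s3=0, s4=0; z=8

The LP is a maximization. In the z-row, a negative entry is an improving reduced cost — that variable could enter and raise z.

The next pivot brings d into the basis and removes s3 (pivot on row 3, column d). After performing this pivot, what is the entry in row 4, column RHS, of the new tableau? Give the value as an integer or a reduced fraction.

16

Pivot element is row 3, column d: 1/2.
Normalize row 3: new (row 3, RHS) = 1/(1/2) = 2.
row 4 ← row 4 − (-2)·(new row 3): 12 − (-2)·2 = 16.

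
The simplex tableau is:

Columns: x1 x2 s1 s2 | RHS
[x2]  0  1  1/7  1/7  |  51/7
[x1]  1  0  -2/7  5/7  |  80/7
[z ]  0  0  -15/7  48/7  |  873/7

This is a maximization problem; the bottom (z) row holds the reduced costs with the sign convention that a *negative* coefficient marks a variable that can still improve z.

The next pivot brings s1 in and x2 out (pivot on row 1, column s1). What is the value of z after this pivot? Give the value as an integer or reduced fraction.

234

Minimum ratio for s1: (51/7)/(1/7) = 51.
z changes by −(z-row coeff of s1)·ratio = −(-15/7)·51 = 765/7.
New z = 873/7 + (765/7) = 234.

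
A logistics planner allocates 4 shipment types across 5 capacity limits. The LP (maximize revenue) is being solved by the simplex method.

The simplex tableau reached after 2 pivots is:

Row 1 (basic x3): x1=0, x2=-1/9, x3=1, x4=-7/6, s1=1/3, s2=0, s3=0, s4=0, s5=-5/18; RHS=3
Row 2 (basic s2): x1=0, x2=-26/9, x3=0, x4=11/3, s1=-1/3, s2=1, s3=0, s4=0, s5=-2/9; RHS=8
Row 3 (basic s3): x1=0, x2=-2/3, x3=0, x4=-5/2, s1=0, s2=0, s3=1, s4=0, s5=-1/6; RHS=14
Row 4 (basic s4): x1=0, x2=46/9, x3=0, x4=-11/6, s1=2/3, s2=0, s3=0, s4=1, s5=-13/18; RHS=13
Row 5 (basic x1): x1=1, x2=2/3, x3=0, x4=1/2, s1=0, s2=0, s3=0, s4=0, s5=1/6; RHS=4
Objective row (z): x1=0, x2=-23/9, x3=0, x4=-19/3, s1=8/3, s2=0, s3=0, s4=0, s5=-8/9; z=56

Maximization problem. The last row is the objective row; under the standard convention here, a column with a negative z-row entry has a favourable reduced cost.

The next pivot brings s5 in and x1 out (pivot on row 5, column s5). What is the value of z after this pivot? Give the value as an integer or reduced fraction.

Minimum ratio for s5: 4/(1/6) = 24.
z changes by −(z-row coeff of s5)·ratio = −(-8/9)·24 = 64/3.
New z = 56 + (64/3) = 232/3.

232/3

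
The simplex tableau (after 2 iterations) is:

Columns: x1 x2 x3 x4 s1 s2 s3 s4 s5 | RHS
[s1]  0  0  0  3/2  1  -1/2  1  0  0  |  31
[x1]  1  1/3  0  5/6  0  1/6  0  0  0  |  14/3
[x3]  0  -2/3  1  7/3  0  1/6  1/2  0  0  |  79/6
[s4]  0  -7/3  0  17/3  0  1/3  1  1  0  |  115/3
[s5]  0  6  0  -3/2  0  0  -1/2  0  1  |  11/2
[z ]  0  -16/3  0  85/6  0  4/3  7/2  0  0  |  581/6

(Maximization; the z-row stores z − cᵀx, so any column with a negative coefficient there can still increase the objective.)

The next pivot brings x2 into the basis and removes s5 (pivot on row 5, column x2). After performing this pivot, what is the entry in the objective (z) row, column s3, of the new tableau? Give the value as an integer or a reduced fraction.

55/18

Pivot element is row 5, column x2: 6.
Normalize row 5: new (row 5, s3) = (-1/2)/6 = -1/12.
z-row ← z-row − (-16/3)·(new row 5): 7/2 − (-16/3)·(-1/12) = 55/18.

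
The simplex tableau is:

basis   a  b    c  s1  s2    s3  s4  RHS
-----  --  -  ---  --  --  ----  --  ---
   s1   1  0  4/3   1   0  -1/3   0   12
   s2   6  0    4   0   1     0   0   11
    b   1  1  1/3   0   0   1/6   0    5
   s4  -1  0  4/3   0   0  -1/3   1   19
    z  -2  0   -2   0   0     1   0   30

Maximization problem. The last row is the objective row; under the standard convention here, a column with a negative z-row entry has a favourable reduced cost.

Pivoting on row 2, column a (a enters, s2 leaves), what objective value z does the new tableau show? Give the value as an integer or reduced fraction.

101/3

Minimum ratio for a: 11/6 = 11/6.
z changes by −(z-row coeff of a)·ratio = −(-2)·(11/6) = 11/3.
New z = 30 + (11/3) = 101/3.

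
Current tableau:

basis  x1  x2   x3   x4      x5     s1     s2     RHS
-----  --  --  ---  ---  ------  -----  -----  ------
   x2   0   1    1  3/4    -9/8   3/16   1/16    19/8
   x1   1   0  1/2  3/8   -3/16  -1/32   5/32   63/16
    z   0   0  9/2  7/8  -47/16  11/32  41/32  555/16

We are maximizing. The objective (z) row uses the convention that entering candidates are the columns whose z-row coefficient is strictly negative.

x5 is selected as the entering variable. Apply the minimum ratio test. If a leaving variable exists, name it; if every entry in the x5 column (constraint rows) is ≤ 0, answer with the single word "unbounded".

unbounded

x5-column entries: row 1: -9/8, row 2: -3/16. All ≤ 0, so x5 can increase without bound; the LP is unbounded in this direction.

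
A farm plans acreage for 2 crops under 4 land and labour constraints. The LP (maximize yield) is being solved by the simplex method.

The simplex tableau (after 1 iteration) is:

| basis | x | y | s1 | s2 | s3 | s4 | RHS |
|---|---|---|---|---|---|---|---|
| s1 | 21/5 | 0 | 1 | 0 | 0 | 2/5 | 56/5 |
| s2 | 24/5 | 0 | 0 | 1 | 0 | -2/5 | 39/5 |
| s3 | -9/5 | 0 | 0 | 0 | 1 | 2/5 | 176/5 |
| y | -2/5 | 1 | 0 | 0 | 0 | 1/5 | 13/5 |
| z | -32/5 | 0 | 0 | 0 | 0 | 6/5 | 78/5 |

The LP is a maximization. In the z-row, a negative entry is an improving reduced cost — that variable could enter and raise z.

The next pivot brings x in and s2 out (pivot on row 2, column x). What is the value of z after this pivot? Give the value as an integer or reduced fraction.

Minimum ratio for x: (39/5)/(24/5) = 13/8.
z changes by −(z-row coeff of x)·ratio = −(-32/5)·(13/8) = 52/5.
New z = 78/5 + (52/5) = 26.

26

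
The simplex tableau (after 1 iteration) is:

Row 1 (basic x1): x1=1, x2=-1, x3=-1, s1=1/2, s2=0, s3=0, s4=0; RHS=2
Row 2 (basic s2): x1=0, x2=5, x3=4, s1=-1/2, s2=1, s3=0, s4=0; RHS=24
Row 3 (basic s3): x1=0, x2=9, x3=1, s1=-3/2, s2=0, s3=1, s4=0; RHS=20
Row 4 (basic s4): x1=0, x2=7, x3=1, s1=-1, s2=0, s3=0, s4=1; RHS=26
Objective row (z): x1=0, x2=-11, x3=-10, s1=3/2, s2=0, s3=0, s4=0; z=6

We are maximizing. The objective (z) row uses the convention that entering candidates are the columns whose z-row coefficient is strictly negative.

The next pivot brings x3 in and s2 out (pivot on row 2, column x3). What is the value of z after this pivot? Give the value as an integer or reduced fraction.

Minimum ratio for x3: 24/4 = 6.
z changes by −(z-row coeff of x3)·ratio = −(-10)·6 = 60.
New z = 6 + 60 = 66.

66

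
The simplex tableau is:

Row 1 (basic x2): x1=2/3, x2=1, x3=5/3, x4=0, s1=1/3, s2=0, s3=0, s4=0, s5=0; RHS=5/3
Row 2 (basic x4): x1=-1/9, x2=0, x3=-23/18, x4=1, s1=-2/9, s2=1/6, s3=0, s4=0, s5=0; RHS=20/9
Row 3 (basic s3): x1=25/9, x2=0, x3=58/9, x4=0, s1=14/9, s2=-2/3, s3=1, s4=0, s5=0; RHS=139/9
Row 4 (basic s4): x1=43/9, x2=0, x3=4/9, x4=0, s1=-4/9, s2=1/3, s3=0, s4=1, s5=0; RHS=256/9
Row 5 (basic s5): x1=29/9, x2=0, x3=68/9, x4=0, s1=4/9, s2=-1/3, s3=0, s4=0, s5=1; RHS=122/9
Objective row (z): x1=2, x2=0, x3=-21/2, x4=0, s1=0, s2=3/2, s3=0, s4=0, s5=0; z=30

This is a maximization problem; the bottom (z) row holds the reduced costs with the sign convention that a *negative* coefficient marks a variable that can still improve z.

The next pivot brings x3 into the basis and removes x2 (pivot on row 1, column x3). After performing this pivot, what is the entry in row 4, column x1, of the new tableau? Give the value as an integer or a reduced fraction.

23/5

Pivot element is row 1, column x3: 5/3.
Normalize row 1: new (row 1, x1) = (2/3)/(5/3) = 2/5.
row 4 ← row 4 − (4/9)·(new row 1): 43/9 − (4/9)·(2/5) = 23/5.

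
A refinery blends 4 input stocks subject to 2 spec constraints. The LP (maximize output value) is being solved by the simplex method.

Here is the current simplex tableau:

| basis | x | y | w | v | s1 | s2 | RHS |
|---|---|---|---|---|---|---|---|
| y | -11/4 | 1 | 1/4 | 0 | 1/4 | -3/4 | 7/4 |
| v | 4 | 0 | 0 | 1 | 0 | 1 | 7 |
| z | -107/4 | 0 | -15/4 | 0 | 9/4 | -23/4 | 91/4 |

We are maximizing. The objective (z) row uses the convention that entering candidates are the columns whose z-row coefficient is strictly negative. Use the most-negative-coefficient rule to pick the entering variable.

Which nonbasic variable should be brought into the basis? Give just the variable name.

x

Objective-row coefficients: x: -107/4, y: 0, w: -15/4, v: 0, s1: 9/4, s2: -23/4.
The most negative is -107/4 in column x, so x enters.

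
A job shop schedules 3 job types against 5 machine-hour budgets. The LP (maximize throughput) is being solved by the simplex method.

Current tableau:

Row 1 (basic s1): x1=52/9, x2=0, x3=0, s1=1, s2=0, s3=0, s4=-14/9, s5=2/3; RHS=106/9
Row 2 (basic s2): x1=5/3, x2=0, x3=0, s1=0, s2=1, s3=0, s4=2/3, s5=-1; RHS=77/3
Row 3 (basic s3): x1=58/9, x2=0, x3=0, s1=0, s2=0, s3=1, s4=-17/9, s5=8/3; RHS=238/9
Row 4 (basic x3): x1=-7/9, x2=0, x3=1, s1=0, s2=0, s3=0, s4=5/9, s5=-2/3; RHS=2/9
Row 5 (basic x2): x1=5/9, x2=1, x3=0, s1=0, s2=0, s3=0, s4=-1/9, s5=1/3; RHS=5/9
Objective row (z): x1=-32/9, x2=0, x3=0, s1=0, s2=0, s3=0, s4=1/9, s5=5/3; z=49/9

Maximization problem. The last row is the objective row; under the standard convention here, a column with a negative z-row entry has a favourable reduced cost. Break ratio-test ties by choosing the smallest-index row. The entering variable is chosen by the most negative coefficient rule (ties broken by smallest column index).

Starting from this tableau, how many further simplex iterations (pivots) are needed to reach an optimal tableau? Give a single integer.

pivot: x1 in, x2 out → z = 9
pivot: s4 in, x3 out → z = 21/2
No improving column remains; optimal.

2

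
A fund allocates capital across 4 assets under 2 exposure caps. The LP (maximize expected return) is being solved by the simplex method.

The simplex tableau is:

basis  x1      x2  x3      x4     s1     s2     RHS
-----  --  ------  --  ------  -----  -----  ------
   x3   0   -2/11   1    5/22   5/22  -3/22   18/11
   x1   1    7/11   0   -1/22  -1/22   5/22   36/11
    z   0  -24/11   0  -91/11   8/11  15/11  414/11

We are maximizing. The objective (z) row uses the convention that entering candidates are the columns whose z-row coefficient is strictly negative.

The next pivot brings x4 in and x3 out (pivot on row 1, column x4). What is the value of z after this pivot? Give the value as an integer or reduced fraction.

486/5

Minimum ratio for x4: (18/11)/(5/22) = 36/5.
z changes by −(z-row coeff of x4)·ratio = −(-91/11)·(36/5) = 3276/55.
New z = 414/11 + (3276/55) = 486/5.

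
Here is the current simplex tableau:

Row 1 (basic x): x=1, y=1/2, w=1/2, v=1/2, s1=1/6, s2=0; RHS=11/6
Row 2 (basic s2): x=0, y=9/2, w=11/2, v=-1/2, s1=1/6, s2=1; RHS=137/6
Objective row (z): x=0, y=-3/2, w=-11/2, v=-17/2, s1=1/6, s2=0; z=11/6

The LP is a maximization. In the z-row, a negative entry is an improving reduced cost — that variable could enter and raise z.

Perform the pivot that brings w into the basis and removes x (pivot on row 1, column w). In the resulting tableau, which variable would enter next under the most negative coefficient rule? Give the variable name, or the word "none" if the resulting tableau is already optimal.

v

Pivot element 1/2. New z-row = old z-row − (-11/2)·(row 1/(1/2)).
Updated z-row coefficients: x: 11, y: 4, w: 0, v: -3, s1: 2, s2: 0.
The most negative is -3 in column v, so v would enter next.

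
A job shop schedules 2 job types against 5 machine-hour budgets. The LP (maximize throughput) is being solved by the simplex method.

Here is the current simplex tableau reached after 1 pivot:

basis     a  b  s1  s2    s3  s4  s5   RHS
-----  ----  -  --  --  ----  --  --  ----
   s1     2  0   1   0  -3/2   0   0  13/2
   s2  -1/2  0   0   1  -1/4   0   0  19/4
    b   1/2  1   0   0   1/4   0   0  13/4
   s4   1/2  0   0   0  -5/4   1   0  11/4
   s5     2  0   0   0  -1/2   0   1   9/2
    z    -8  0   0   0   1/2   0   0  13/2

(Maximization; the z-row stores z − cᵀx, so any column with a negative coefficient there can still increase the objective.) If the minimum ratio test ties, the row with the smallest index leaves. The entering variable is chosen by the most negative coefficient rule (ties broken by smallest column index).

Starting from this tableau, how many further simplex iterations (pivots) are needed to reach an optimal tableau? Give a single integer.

2

pivot: a in, s5 out → z = 49/2
pivot: s3 in, b out → z = 33
No improving column remains; optimal.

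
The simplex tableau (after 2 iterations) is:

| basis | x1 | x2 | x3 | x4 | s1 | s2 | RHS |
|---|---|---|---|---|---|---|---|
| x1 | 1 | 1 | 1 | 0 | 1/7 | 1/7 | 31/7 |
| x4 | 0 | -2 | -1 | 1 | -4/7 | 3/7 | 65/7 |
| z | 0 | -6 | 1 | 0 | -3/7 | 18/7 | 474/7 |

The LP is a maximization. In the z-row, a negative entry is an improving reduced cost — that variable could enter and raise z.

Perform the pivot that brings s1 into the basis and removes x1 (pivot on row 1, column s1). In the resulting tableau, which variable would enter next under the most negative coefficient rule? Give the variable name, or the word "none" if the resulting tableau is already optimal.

Pivot element 1/7. New z-row = old z-row − (-3/7)·(row 1/(1/7)).
Updated z-row coefficients: x1: 3, x2: -3, x3: 4, x4: 0, s1: 0, s2: 3.
The most negative is -3 in column x2, so x2 would enter next.

x2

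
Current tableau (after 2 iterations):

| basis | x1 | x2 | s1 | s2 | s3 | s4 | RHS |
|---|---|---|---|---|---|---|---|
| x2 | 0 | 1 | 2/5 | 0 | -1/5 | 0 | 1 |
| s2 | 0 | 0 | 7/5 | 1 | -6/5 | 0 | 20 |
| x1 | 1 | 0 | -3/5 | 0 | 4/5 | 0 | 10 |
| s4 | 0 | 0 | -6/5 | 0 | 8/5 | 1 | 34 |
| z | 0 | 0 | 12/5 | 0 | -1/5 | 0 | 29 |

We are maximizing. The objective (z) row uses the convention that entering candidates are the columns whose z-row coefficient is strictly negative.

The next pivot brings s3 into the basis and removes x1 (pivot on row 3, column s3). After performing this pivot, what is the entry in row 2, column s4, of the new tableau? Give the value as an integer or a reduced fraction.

Pivot element is row 3, column s3: 4/5.
Normalize row 3: new (row 3, s4) = 0/(4/5) = 0.
row 2 ← row 2 − (-6/5)·(new row 3): 0 − (-6/5)·0 = 0.

0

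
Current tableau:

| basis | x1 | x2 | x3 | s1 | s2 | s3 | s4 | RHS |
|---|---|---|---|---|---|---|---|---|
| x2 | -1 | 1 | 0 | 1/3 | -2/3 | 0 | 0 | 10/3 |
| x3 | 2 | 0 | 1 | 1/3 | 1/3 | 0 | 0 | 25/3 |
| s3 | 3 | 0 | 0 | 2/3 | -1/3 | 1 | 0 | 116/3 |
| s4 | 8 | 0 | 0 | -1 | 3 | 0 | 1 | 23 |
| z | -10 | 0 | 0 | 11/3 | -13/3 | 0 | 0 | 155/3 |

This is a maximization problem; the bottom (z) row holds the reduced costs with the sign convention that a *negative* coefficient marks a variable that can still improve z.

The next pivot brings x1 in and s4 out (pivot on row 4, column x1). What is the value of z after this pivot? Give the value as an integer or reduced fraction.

Minimum ratio for x1: 23/8 = 23/8.
z changes by −(z-row coeff of x1)·ratio = −(-10)·(23/8) = 115/4.
New z = 155/3 + (115/4) = 965/12.

965/12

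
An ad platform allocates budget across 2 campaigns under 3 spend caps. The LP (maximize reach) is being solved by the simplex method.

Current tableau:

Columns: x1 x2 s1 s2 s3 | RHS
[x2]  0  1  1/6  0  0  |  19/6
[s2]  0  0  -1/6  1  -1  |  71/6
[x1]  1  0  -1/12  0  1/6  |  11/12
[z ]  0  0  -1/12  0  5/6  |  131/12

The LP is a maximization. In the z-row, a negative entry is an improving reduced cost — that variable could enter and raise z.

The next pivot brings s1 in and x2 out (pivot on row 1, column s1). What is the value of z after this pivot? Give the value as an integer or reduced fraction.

25/2

Minimum ratio for s1: (19/6)/(1/6) = 19.
z changes by −(z-row coeff of s1)·ratio = −(-1/12)·19 = 19/12.
New z = 131/12 + (19/12) = 25/2.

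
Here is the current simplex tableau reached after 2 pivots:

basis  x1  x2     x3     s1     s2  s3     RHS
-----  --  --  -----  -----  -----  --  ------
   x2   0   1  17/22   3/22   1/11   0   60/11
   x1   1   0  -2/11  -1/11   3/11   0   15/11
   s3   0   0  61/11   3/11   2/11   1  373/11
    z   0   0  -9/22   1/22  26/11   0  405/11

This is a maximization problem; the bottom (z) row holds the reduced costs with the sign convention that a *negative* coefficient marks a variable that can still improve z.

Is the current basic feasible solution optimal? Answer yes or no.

no

Column x3 has objective-row coefficient -9/22, which is negative; an improving pivot exists, so not yet optimal.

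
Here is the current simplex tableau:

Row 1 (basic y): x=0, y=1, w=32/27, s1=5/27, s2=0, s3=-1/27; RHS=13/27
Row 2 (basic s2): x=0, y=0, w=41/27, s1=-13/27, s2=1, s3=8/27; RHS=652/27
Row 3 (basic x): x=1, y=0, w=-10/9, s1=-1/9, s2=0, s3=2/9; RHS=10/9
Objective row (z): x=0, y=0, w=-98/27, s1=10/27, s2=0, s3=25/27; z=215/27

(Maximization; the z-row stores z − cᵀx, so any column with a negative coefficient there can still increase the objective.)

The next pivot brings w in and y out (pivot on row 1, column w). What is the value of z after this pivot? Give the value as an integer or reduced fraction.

Minimum ratio for w: (13/27)/(32/27) = 13/32.
z changes by −(z-row coeff of w)·ratio = −(-98/27)·(13/32) = 637/432.
New z = 215/27 + (637/432) = 151/16.

151/16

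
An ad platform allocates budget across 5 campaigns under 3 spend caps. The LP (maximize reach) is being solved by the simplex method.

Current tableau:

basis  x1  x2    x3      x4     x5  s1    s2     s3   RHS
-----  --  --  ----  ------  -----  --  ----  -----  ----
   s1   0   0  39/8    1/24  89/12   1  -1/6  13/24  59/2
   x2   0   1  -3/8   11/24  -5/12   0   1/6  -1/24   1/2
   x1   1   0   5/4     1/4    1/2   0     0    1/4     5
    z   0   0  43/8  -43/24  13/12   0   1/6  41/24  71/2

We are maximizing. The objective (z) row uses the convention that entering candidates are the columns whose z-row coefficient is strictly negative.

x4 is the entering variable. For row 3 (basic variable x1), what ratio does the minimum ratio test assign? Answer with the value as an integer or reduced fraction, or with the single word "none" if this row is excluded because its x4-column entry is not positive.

20

Ratio = RHS / (x4 entry) = 5 / (1/4) = 20.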